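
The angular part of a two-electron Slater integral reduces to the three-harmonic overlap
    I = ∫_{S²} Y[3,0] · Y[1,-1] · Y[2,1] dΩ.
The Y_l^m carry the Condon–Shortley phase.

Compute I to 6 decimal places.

Checks pass: Σm=0; 6 even; l₃=2∈[2,4].
(2·3+1)(2·1+1)(2·2+1) = 105
Δ: 2! 4! 0! / 7! → 1/105
sum: t=1:−1/4 = -1/4
3j²(3 1 2; 0 0 0) = Δ·Π!·Σ² = 3/35  (sign -1)
sum: t=0:+1/12 = 1/12
3j²(3 1 2; 0 -1 1) = Δ·Π!·Σ² = 1/35  (sign -1)
combine: 4πI² = 105·3/35·1/35 = 9/35
take √, sign +1: I = 0.14304817

0.143048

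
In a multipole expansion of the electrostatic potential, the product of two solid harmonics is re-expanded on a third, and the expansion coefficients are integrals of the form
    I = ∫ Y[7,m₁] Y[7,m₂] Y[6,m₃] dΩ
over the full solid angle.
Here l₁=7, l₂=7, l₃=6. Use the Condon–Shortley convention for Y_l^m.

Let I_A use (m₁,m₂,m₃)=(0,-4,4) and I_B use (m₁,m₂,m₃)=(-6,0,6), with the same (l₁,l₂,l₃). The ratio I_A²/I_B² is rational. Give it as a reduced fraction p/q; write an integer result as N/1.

Same 7,7,6: normalisation and zero-m 3j drop out of the ratio.
A: Δ: 8! 6! 6! / 21! → 1/2444321880; sum: t=1:−1/174182400 t=2:+1/20736000 t=3:−1/24883200 = 1/435456000; 3j²(7 7 6; 0 -4 4) = Δ·Π!·Σ² = 2/20995  (sign +1)
B: Δ: 8! 6! 6! / 21! → 1/2444321880; sum: t=7:−1/2612736000 = -1/2612736000; 3j²(7 7 6; -6 0 6) = Δ·Π!·Σ² = 22/4845  (sign -1)
I_A²/I_B² = (2/20995)/(22/4845) = 3/143

3/143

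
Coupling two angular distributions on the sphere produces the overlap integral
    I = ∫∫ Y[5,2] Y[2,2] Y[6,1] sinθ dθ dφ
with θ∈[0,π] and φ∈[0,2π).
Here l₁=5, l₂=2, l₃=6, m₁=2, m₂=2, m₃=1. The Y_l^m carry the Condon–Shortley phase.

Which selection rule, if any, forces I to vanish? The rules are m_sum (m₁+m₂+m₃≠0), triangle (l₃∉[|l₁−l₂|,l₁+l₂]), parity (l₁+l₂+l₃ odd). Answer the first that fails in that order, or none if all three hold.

m_sum

Σmᵢ = 5  ✗
l₃∈[|l₁−l₂|,l₁+l₂]=[3,7], have l₃=6
Σlᵢ = 13 ⇒ odd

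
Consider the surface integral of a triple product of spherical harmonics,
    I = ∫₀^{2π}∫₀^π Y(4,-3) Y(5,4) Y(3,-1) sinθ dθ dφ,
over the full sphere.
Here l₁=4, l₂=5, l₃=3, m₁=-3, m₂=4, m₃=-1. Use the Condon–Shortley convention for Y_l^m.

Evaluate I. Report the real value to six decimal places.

m-sum 0 ✓  L=12 even ✓  1≤3≤9 ✓
Π(2lᵢ+1) = 9×11×7 = 693
triangle coeff Δ(4,5,3) = 1/180180
Σ_t [2,4]: t=2:+1/576 t=3:−1/144 t=4:+1/576 = -1/288
(3j)²=20/1001 [(4 5 3; 0 0 0)], sign=+1
Σ_t [5,6]: t=5:−1/5760 t=6:+1/4320 = 1/17280
(3j)²=7/4290 [(4 5 3; -3 4 -1)], sign=+1
⇒ 4πI² = 42/1859
I = (+1)√(42/1859/(4π)) = 0.04240138

0.042401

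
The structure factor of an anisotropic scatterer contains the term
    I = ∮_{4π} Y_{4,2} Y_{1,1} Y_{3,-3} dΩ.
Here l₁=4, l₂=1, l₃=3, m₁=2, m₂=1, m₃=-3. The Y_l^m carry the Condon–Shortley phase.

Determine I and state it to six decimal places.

0.061558

Rules hold: Σm=0, L=8 even, 3≤3≤5.
N = 9·3·7 = 189
Δ = 2!·6!·0!/9! = 1/252
Racah Σ t=1..1: t=1:−1/36 = -1/36
⇒ 3j(4 1 3; 0 0 0)² = 4/63, sgn +1
Racah Σ t=2..2: t=2:+1/1440 = 1/1440
⇒ 3j(4 1 3; 2 1 -3)² = 1/252, sgn +1
4πI² = N·(3j₀)²·(3jₘ)² = 1/21
I = +1·√(0.047619/4π) = 0.06155813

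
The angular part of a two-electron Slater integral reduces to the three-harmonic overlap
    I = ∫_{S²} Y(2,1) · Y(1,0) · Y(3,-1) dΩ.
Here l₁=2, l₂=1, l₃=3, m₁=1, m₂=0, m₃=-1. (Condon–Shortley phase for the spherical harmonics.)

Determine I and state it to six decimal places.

-0.233597

m-sum 0 ✓  L=6 even ✓  1≤3≤3 ✓
Π(2lᵢ+1) = 5×3×7 = 105
triangle coeff Δ(2,1,3) = 1/105
Σ_t [0,0]: t=0:+1/4 = 1/4
(3j)²=3/35 [(2 1 3; 0 0 0)], sign=-1
Σ_t [0,0]: t=0:+1/6 = 1/6
(3j)²=8/105 [(2 1 3; 1 0 -1)], sign=+1
⇒ 4πI² = 24/35
I = (-1)√(24/35/(4π)) = -0.23359668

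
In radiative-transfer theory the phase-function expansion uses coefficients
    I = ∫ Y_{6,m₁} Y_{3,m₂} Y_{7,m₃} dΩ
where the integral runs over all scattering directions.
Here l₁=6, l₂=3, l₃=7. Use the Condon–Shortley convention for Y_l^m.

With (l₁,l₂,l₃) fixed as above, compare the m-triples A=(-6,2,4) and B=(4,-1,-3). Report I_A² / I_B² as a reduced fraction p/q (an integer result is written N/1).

7260/36481

Same 6,3,7: normalisation and zero-m 3j drop out of the ratio.
A: Δ: 2! 10! 4! / 17! → 1/2042040; sum: t=2:+1/43545600 = 1/43545600; 3j²(6 3 7; -6 2 4) = Δ·Π!·Σ² = 11/3094  (sign -1)
B: Δ: 2! 10! 4! / 17! → 1/2042040; sum: t=0:+1/645120 t=1:−1/2177280 t=2:+1/174182400 = 191/174182400; 3j²(6 3 7; 4 -1 -3) = Δ·Π!·Σ² = 36481/2042040  (sign +1)
I_A²/I_B² = (11/3094)/(36481/2042040) = 7260/36481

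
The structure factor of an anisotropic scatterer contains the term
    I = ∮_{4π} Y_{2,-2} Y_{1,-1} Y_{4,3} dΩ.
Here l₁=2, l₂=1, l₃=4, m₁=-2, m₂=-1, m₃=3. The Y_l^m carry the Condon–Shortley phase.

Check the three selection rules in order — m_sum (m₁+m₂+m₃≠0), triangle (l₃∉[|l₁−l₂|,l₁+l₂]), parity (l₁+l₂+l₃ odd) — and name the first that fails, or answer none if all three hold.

m₁+m₂+m₃ = -2 − 1 + 3 = 0  ✓
triangle: |2−1|=1 ≤ l₃=4 ≤ 2+1=3  ✗
parity: l₁+l₂+l₃ = 7 is odd

triangle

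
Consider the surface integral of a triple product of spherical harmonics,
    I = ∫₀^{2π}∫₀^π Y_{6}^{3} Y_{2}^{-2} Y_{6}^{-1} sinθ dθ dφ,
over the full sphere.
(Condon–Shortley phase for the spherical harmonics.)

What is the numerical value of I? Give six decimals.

0.177674

m-sum 0 ✓  L=14 even ✓  4≤6≤8 ✓
Π(2lᵢ+1) = 13×5×13 = 845
triangle coeff Δ(6,2,6) = 1/90090
Σ_t [0,2]: t=0:+1/69120 t=1:−1/14400 t=2:+1/69120 = -7/172800
(3j)²=14/715 [(6 2 6; 0 0 0)], sign=-1
Σ_t [0,0]: t=0:+1/120960 = 1/120960
(3j)²=24/1001 [(6 2 6; 3 -2 -1)], sign=-1
⇒ 4πI² = 48/121
I = (+1)√(48/121/(4π)) = 0.17767364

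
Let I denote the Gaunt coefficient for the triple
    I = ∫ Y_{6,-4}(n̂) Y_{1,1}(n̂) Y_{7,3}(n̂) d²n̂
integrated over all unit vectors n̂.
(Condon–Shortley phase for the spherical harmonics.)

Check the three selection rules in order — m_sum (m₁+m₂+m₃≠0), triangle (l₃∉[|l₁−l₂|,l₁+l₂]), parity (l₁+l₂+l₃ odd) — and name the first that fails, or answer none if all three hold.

azimuthal sum: -4 + 1 + 3 = 0  ✓
5 ≤ 7 ≤ 7 (triangle on l)  ✓
L = 6 + 1 + 7 = 14 (even)  ✓

none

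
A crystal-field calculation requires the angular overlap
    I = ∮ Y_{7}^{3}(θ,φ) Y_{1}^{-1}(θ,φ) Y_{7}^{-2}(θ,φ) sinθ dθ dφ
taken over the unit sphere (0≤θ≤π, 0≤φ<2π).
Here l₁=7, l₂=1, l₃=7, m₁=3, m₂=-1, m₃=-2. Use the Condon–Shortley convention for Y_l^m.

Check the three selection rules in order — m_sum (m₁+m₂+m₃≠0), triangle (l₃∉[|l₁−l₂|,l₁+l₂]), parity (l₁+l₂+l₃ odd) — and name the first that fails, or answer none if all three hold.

m₁+m₂+m₃ = 3 − 1 − 2 = 0  ✓
triangle: |7−1|=6 ≤ l₃=7 ≤ 7+1=8  ✓
parity: l₁+l₂+l₃ = 15 is odd  ✗

parity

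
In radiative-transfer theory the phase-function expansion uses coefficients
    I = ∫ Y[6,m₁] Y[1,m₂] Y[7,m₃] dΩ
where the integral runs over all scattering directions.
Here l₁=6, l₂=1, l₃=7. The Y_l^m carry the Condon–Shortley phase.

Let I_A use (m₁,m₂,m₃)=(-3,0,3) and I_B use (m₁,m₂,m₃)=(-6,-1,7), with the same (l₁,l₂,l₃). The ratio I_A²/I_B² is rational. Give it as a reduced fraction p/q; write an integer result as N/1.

40/91

Shared (l₁,l₂,l₃)=(6,1,7): N and (l;000)² cancel in I_A²/I_B².
A: Δ = 0!·12!·2!/15! = 1/1365; Racah Σ t=0..0: t=0:+1/2177280 = 1/2177280; ⇒ 3j(6 1 7; -3 0 3)² = 8/273, sgn +1
B: Δ = 0!·12!·2!/15! = 1/1365; Racah Σ t=0..0: t=0:+1/958003200 = 1/958003200; ⇒ 3j(6 1 7; -6 -1 7)² = 1/15, sgn +1
I_A²/I_B² = (8/273)/(1/15) = 40/91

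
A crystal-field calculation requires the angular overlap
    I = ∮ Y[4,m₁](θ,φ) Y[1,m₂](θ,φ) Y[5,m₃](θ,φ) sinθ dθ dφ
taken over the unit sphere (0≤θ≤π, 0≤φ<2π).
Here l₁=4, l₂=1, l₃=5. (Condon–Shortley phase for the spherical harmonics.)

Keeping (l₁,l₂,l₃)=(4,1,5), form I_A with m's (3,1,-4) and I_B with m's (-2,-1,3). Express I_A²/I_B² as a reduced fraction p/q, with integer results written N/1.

9/7

Same 4,1,5: normalisation and zero-m 3j drop out of the ratio.
A: Δ: 0! 8! 2! / 11! → 1/495; sum: t=0:+1/10080 = 1/10080; 3j²(4 1 5; 3 1 -4) = Δ·Π!·Σ² = 4/55  (sign -1)
B: Δ: 0! 8! 2! / 11! → 1/495; sum: t=0:+1/2880 = 1/2880; 3j²(4 1 5; -2 -1 3) = Δ·Π!·Σ² = 28/495  (sign +1)
I_A²/I_B² = (4/55)/(28/495) = 9/7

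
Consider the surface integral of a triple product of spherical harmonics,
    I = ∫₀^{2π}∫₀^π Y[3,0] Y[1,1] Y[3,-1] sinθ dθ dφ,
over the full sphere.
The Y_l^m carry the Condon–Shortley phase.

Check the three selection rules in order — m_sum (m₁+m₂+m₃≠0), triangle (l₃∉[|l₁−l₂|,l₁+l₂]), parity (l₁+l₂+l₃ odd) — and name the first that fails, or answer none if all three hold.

parity

m₁+m₂+m₃ = 0 + 1 − 1 = 0  ✓
triangle: |3−1|=2 ≤ l₃=3 ≤ 3+1=4  ✓
parity: l₁+l₂+l₃ = 7 is odd  ✗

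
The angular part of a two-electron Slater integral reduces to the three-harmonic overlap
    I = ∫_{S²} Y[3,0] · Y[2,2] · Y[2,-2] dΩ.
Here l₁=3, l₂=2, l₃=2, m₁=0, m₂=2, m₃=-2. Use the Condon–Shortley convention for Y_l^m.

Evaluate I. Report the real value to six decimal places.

L=7 odd ⇒ parity kills the (l;000) factor ⇒ I = 0

0.000000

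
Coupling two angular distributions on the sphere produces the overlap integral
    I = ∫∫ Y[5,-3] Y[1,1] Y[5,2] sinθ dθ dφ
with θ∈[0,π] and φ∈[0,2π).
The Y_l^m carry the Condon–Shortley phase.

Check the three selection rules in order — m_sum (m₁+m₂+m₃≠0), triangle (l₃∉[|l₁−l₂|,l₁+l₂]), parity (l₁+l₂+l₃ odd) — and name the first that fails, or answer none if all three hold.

parity

m₁+m₂+m₃ = -3 + 1 + 2 = 0  ✓
triangle: |5−1|=4 ≤ l₃=5 ≤ 5+1=6  ✓
parity: l₁+l₂+l₃ = 11 is odd  ✗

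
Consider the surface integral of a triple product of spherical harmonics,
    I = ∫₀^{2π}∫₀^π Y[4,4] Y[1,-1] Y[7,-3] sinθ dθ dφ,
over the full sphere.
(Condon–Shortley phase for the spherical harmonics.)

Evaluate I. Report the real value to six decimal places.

0.000000

|4−1|≤7≤4+1 violated ⇒ I = 0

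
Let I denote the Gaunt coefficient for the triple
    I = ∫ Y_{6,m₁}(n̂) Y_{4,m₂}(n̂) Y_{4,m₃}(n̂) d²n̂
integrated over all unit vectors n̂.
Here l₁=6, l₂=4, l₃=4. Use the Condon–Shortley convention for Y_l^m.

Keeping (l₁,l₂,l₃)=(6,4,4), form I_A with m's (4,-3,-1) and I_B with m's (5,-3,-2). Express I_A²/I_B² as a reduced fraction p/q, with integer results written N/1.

1/11

Shared (l₁,l₂,l₃)=(6,4,4): N and (l;000)² cancel in I_A²/I_B².
A: Δ = 6!·6!·2!/15! = 1/1261260; Racah Σ t=0..1: t=0:+1/34560 t=1:−1/28800 = -1/172800; ⇒ 3j(6 4 4; 4 -3 -1)² = 1/1430, sgn +1
B: Δ = 6!·6!·2!/15! = 1/1261260; Racah Σ t=0..1: t=0:+1/86400 t=1:−1/172800 = 1/172800; ⇒ 3j(6 4 4; 5 -3 -2)² = 1/130, sgn +1
I_A²/I_B² = (1/1430)/(1/130) = 1/11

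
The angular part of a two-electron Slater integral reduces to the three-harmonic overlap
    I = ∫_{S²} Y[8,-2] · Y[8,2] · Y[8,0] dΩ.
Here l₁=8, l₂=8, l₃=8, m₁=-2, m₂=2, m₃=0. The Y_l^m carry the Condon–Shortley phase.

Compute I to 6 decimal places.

Rules hold: Σm=0, L=24 even, 0≤8≤16.
N = 17·17·17 = 4913
Δ = 8!·8!·8!/25! = 1/236637794250
Racah Σ t=0..8: t=0:+1/65548320768000 t=1:−1/128024064000 t=2:+1/2985984000 t=3:−1/373248000 t=4:+1/191102976 t=5:−1/373248000 t=6:+1/2985984000 t=7:−1/128024064000 t=8:+1/65548320768000 = 11/20808990720
⇒ 3j(8 8 8; 0 0 0)² = 490/96577, sgn +1
Racah Σ t=2..8: t=2:+1/2341011456000 t=3:−1/18289152000 t=4:+1/1194393600 t=5:−1/373248000 t=6:+1/477757440 t=7:−1/2612736000 t=8:+1/83607552000 = -407/2341011456000
⇒ 3j(8 8 8; -2 2 0)² = 1369/965770, sgn -1
4πI² = N·(3j₀)²·(3jₘ)² = 1140377/32273761
I = -1·√(0.0353345/4π) = -0.05302669

-0.053027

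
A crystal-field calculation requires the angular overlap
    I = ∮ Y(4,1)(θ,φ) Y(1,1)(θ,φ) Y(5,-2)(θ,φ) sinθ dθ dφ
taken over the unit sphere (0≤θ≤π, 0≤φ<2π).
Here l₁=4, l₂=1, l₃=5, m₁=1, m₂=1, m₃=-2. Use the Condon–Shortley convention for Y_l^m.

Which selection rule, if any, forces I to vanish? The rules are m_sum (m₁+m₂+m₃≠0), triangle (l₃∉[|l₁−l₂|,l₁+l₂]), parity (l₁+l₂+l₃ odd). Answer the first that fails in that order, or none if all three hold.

none

Σmᵢ = 0  ✓
l₃∈[|l₁−l₂|,l₁+l₂]=[3,5], have l₃=5  ✓
Σlᵢ = 10 ⇒ even  ✓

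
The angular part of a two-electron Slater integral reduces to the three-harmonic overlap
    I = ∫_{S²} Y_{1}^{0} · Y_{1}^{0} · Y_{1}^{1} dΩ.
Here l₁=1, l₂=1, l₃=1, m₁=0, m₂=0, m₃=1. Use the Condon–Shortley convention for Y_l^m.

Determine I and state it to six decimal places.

0.000000

m-sum = 0 + 0 + 1 = 1 ≠ 0 ⇒ I = 0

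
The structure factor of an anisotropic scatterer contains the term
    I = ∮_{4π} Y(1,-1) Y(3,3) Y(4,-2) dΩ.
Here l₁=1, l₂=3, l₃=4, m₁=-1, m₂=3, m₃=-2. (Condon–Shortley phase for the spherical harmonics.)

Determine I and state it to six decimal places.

Checks pass: Σm=0; 8 even; l₃=4∈[2,4].
(2·1+1)(2·3+1)(2·4+1) = 189
Δ: 0! 2! 6! / 9! → 1/252
sum: t=0:+1/36 = 1/36
3j²(1 3 4; 0 0 0) = Δ·Π!·Σ² = 4/63  (sign +1)
sum: t=0:+1/1440 = 1/1440
3j²(1 3 4; -1 3 -2) = Δ·Π!·Σ² = 1/252  (sign +1)
combine: 4πI² = 189·4/63·1/252 = 1/21
take √, sign +1: I = 0.06155813

0.061558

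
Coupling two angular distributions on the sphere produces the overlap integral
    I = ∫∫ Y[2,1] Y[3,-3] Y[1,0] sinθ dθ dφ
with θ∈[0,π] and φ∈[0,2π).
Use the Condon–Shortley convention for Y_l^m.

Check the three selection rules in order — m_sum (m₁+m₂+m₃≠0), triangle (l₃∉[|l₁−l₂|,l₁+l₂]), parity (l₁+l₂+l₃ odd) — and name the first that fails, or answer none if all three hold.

m₁+m₂+m₃ = 1 − 3 + 0 = -2  ✗
triangle: |2−3|=1 ≤ l₃=1 ≤ 2+3=5
parity: l₁+l₂+l₃ = 6 is even

m_sum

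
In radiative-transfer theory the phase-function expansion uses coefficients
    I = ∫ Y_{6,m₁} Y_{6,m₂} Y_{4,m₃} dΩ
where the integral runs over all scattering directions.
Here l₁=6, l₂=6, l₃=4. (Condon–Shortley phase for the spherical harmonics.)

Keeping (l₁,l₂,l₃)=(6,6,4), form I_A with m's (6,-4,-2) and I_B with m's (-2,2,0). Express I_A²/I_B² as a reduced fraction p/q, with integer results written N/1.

1215/11

l's match ⇒ only the (l;m) 3-j factors differ between A and B.
A: triangle coeff Δ(6,6,4) = 1/15315300; Σ_t [0,0]: t=0:+1/3870720 = 1/3870720; (3j)²=135/6188 [(6 6 4; 6 -4 -2)], sign=+1
B: triangle coeff Δ(6,6,4) = 1/15315300; Σ_t [4,8]: t=4:+1/331776 t=5:−1/25920 t=6:+1/23040 t=7:−1/181440 t=8:+1/23224320 = 11/4644864; (3j)²=11/55692 [(6 6 4; -2 2 0)], sign=+1
I_A²/I_B² = (135/6188)/(11/55692) = 1215/11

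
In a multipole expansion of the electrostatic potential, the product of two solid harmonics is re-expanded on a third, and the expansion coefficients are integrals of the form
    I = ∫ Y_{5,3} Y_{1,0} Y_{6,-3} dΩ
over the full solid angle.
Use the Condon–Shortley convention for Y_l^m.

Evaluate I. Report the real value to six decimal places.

-0.212310

Checks pass: Σm=0; 12 even; l₃=6∈[4,6].
(2·5+1)(2·1+1)(2·6+1) = 429
Δ: 0! 10! 2! / 13! → 1/858
sum: t=0:+1/14400 = 1/14400
3j²(5 1 6; 0 0 0) = Δ·Π!·Σ² = 6/143  (sign +1)
sum: t=0:+1/80640 = 1/80640
3j²(5 1 6; 3 0 -3) = Δ·Π!·Σ² = 9/286  (sign -1)
combine: 4πI² = 429·6/143·9/286 = 81/143
take √, sign -1: I = -0.21230956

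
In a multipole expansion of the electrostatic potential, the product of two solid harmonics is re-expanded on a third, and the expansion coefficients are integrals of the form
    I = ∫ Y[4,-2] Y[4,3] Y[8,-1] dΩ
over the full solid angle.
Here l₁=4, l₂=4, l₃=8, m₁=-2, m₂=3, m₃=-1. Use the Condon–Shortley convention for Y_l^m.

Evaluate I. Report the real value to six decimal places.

-0.053166

Checks pass: Σm=0; 16 even; l₃=8∈[0,8].
(2·4+1)(2·4+1)(2·8+1) = 1377
Δ: 0! 8! 8! / 17! → 1/218790
sum: t=0:+1/331776 = 1/331776
3j²(4 4 8; 0 0 0) = Δ·Π!·Σ² = 490/21879  (sign +1)
sum: t=0:+1/7257600 = 1/7257600
3j²(4 4 8; -2 3 -1) = Δ·Π!·Σ² = 14/12155  (sign -1)
combine: 4πI² = 1377·490/21879·14/12155 = 12348/347633
take √, sign -1: I = -0.05316586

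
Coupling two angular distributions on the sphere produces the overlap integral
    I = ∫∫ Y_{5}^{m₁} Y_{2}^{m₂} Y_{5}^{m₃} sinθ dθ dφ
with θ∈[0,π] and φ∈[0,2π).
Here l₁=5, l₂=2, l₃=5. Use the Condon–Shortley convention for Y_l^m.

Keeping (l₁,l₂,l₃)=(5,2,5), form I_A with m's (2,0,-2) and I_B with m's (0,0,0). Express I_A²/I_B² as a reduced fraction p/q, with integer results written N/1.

9/25

Shared (l₁,l₂,l₃)=(5,2,5): N and (l;000)² cancel in I_A²/I_B².
A: Δ = 2!·8!·2!/13! = 1/38610; Racah Σ t=0..2: t=0:+1/2880 t=1:−1/1440 t=2:+1/20160 = -1/3360; ⇒ 3j(5 2 5; 2 0 -2)² = 6/715, sgn +1
B: Δ = 2!·8!·2!/13! = 1/38610; Racah Σ t=0..2: t=0:+1/2880 t=1:−1/576 t=2:+1/2880 = -1/960; ⇒ 3j(5 2 5; 0 0 0)² = 10/429, sgn +1
I_A²/I_B² = (6/715)/(10/429) = 9/25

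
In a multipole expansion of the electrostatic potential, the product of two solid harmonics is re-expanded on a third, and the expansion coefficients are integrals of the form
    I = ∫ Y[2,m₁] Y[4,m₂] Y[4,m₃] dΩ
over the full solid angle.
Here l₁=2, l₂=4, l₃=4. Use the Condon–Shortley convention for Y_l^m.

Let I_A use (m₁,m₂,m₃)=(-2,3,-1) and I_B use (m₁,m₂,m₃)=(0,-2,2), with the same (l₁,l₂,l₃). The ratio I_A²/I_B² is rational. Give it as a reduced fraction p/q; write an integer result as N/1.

Same 2,4,4: normalisation and zero-m 3j drop out of the ratio.
A: Δ: 2! 2! 6! / 11! → 1/13860; sum: t=2:+1/480 = 1/480; 3j²(2 4 4; -2 3 -1) = Δ·Π!·Σ² = 3/110  (sign -1)
B: Δ: 2! 2! 6! / 11! → 1/13860; sum: t=0:+1/192 t=1:−1/120 t=2:+1/2880 = -1/360; 3j²(2 4 4; 0 -2 2) = Δ·Π!·Σ² = 16/3465  (sign -1)
I_A²/I_B² = (3/110)/(16/3465) = 189/32

189/32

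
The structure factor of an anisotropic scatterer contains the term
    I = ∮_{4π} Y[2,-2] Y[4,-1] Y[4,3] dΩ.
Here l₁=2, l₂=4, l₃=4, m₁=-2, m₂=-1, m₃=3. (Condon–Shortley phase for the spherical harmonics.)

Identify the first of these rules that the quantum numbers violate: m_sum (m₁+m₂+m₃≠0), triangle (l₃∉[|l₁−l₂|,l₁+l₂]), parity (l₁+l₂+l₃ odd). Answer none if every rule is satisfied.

Σmᵢ = 0  ✓
l₃∈[|l₁−l₂|,l₁+l₂]=[2,6], have l₃=4  ✓
Σlᵢ = 10 ⇒ even  ✓

none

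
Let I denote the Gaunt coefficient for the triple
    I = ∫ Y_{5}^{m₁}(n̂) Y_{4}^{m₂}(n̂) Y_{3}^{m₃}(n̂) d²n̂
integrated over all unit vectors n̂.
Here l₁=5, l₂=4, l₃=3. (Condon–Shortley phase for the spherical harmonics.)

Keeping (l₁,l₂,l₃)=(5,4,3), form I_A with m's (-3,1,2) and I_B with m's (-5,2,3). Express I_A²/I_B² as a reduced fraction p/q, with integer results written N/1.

1/15

l's match ⇒ only the (l;m) 3-j factors differ between A and B.
A: triangle coeff Δ(5,4,3) = 1/180180; Σ_t [4,5]: t=4:+1/1152 t=5:−1/1440 = 1/5760; (3j)²=1/858 [(5 4 3; -3 1 2)], sign=-1
B: triangle coeff Δ(5,4,3) = 1/180180; Σ_t [6,6]: t=6:+1/34560 = 1/34560; (3j)²=5/286 [(5 4 3; -5 2 3)], sign=+1
I_A²/I_B² = (1/858)/(5/286) = 1/15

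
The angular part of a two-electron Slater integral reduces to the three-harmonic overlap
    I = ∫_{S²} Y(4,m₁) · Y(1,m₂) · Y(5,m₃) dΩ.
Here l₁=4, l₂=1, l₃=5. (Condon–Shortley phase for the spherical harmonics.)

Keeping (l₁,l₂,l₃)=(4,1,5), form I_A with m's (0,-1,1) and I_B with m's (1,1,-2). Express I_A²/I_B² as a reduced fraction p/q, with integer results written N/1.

l's match ⇒ only the (l;m) 3-j factors differ between A and B.
A: triangle coeff Δ(4,1,5) = 1/495; Σ_t [0,0]: t=0:+1/1152 = 1/1152; (3j)²=1/33 [(4 1 5; 0 -1 1)], sign=+1
B: triangle coeff Δ(4,1,5) = 1/495; Σ_t [0,0]: t=0:+1/1440 = 1/1440; (3j)²=7/165 [(4 1 5; 1 1 -2)], sign=-1
I_A²/I_B² = (1/33)/(7/165) = 5/7

5/7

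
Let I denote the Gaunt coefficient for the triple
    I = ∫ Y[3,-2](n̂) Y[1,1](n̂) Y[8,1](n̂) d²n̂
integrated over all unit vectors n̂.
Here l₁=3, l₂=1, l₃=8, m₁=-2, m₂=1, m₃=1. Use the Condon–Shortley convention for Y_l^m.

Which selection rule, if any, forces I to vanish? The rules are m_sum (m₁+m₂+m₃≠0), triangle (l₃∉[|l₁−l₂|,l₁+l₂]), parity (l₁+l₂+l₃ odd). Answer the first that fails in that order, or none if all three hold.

triangle

azimuthal sum: -2 + 1 + 1 = 0  ✓
2 ≤ 8 ≤ 4 (triangle on l)  ✗
L = 3 + 1 + 8 = 12 (even)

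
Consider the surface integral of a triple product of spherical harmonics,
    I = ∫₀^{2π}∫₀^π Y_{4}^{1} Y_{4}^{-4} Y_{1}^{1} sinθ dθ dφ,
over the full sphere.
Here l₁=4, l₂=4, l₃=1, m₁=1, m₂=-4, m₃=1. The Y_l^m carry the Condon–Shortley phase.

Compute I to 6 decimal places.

1 − 4 + 1 = -2 ≠ 0: azimuthal integral kills it; I = 0

0.000000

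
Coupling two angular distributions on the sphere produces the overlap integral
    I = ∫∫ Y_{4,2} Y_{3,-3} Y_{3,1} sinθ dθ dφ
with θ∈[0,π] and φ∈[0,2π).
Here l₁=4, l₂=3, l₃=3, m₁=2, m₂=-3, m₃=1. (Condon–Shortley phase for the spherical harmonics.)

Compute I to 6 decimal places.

-0.188451

Checks pass: Σm=0; 10 even; l₃=3∈[1,7].
(2·4+1)(2·3+1)(2·3+1) = 441
Δ: 4! 4! 2! / 11! → 1/34650
sum: t=1:−1/72 t=2:+1/16 t=3:−1/72 = 5/144
3j²(4 3 3; 0 0 0) = Δ·Π!·Σ² = 2/77  (sign -1)
sum: t=0:+1/192 = 1/192
3j²(4 3 3; 2 -3 1) = Δ·Π!·Σ² = 3/77  (sign +1)
combine: 4πI² = 441·2/77·3/77 = 54/121
take √, sign -1: I = -0.18845135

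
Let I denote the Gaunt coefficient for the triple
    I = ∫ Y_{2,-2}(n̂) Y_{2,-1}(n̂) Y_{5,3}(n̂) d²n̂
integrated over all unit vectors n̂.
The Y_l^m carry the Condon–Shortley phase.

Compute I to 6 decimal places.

0.000000

|2−2|≤5≤2+2 violated ⇒ I = 0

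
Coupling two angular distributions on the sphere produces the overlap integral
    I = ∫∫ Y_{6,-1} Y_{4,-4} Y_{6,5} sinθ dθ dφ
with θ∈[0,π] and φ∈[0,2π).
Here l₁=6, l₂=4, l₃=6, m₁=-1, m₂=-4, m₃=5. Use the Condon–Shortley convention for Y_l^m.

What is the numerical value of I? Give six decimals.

m-sum 0 ✓  L=16 even ✓  2≤6≤10 ✓
Π(2lᵢ+1) = 13×9×13 = 1521
triangle coeff Δ(6,4,6) = 1/15315300
Σ_t [0,4]: t=0:+1/829440 t=1:−1/25920 t=2:+1/9216 t=3:−1/25920 t=4:+1/829440 = 7/207360
(3j)²=28/2431 [(6 4 6; 0 0 0)], sign=+1
Σ_t [0,0]: t=0:+1/2903040 = 1/2903040
(3j)²=5/663 [(6 4 6; -1 -4 5)], sign=-1
⇒ 4πI² = 420/3179
I = (-1)√(420/3179/(4π)) = -0.10253555

-0.102536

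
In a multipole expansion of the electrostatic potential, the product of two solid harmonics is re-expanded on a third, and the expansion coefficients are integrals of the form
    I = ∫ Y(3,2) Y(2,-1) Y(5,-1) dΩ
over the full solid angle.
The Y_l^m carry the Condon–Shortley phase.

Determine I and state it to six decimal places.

-0.117387

Checks pass: Σm=0; 10 even; l₃=5∈[1,5].
(2·3+1)(2·2+1)(2·5+1) = 385
Δ: 0! 6! 4! / 11! → 1/2310
sum: t=0:+1/144 = 1/144
3j²(3 2 5; 0 0 0) = Δ·Π!·Σ² = 10/231  (sign -1)
sum: t=0:+1/720 = 1/720
3j²(3 2 5; 2 -1 -1) = Δ·Π!·Σ² = 4/385  (sign +1)
combine: 4πI² = 385·10/231·4/385 = 40/231
take √, sign -1: I = -0.11738675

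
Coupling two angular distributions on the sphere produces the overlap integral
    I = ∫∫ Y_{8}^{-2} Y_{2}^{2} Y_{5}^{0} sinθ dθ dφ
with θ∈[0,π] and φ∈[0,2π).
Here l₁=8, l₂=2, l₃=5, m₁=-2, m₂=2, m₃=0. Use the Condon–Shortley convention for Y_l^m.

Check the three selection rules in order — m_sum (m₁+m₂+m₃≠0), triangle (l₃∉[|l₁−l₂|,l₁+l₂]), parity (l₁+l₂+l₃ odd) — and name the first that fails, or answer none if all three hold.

triangle

Σmᵢ = 0  ✓
l₃∈[|l₁−l₂|,l₁+l₂]=[6,10], have l₃=5  ✗
Σlᵢ = 15 ⇒ odd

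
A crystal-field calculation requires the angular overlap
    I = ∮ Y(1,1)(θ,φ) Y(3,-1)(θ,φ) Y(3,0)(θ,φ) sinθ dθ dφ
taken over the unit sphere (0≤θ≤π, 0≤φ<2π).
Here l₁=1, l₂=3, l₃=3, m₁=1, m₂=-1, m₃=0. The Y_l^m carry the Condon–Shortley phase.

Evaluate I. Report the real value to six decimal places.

Σlᵢ=7 odd — θ-integrand is odd under cosθ→−cosθ; I=0

0.000000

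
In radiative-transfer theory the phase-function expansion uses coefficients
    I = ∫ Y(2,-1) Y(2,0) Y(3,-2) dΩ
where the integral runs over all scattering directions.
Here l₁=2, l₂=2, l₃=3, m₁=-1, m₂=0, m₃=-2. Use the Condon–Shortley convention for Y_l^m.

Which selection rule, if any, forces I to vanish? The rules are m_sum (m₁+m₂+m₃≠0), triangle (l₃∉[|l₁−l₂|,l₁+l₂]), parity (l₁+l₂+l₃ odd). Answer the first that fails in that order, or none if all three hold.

m_sum

Σmᵢ = -3  ✗
l₃∈[|l₁−l₂|,l₁+l₂]=[0,4], have l₃=3
Σlᵢ = 7 ⇒ odd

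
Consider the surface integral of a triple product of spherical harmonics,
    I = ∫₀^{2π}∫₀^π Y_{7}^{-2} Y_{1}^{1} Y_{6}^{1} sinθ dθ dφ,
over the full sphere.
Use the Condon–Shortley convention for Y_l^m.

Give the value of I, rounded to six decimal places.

Rules hold: Σm=0, L=14 even, 6≤6≤8.
N = 15·3·13 = 585
Δ = 2!·12!·0!/15! = 1/1365
Racah Σ t=1..1: t=1:−1/518400 = -1/518400
⇒ 3j(7 1 6; 0 0 0)² = 7/195, sgn -1
Racah Σ t=2..2: t=2:+1/1209600 = 1/1209600
⇒ 3j(7 1 6; -2 1 1)² = 12/455, sgn -1
4πI² = N·(3j₀)²·(3jₘ)² = 36/65
I = +1·√(0.553846/4π) = 0.20993732

0.209937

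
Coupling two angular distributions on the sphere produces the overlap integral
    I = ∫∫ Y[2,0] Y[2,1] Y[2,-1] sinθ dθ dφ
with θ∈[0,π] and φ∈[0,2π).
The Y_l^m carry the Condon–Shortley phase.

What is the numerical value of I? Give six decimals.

-0.090112

m-sum 0 ✓  L=6 even ✓  0≤2≤4 ✓
Π(2lᵢ+1) = 5×5×5 = 125
triangle coeff Δ(2,2,2) = 1/630
Σ_t [0,2]: t=0:+1/8 t=1:−1/1 t=2:+1/8 = -3/4
(3j)²=2/35 [(2 2 2; 0 0 0)], sign=-1
Σ_t [1,2]: t=1:−1/2 t=2:+1/4 = -1/4
(3j)²=1/70 [(2 2 2; 0 1 -1)], sign=+1
⇒ 4πI² = 5/49
I = (-1)√(5/49/(4π)) = -0.09011188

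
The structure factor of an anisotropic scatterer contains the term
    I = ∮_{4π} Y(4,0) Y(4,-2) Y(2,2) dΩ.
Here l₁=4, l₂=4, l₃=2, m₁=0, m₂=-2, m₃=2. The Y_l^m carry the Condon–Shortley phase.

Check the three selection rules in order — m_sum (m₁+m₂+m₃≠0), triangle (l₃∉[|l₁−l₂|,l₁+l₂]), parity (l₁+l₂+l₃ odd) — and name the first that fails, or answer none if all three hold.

azimuthal sum: 0 − 2 + 2 = 0  ✓
0 ≤ 2 ≤ 8 (triangle on l)  ✓
L = 4 + 4 + 2 = 10 (even)  ✓

none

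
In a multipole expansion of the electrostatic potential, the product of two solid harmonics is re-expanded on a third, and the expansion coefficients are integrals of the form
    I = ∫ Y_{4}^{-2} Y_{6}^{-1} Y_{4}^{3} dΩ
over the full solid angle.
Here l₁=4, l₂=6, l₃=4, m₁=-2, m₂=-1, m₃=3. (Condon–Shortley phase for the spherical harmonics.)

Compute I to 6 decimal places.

0.160153

m-sum 0 ✓  L=14 even ✓  2≤4≤10 ✓
Π(2lᵢ+1) = 9×13×9 = 1053
triangle coeff Δ(4,6,4) = 1/1261260
Σ_t [2,4]: t=2:+1/4608 t=3:−1/1296 t=4:+1/4608 = -7/20736
(3j)²=20/1287 [(4 6 4; 0 0 0)], sign=-1
Σ_t [4,5]: t=4:+1/11520 t=5:−1/86400 = 13/172800
(3j)²=13/660 [(4 6 4; -2 -1 3)], sign=-1
⇒ 4πI² = 39/121
I = (+1)√(39/121/(4π)) = 0.16015286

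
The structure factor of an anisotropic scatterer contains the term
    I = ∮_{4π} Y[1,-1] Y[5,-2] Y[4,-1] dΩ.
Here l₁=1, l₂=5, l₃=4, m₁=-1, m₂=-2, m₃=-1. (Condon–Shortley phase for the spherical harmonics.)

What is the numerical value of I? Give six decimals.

m-sum = -1 − 2 − 1 = -4 ≠ 0 ⇒ I = 0

0.000000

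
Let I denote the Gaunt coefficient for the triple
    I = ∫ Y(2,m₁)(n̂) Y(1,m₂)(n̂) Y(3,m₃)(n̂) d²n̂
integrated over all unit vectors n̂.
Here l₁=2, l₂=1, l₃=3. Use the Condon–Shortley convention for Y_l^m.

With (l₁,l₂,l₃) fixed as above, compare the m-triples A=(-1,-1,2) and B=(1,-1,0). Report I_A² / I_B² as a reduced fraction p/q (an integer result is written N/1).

l's match ⇒ only the (l;m) 3-j factors differ between A and B.
A: triangle coeff Δ(2,1,3) = 1/105; Σ_t [0,0]: t=0:+1/12 = 1/12; (3j)²=2/21 [(2 1 3; -1 -1 2)], sign=-1
B: triangle coeff Δ(2,1,3) = 1/105; Σ_t [0,0]: t=0:+1/12 = 1/12; (3j)²=1/35 [(2 1 3; 1 -1 0)], sign=-1
I_A²/I_B² = (2/21)/(1/35) = 10/3

10/3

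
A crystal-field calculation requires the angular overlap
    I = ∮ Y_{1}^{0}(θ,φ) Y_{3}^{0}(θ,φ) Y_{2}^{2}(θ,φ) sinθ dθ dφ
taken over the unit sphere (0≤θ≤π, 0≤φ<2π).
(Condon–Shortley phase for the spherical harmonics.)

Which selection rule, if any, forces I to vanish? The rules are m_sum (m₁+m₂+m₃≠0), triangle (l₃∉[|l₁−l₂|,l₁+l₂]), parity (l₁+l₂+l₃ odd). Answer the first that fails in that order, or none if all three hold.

m_sum

Σmᵢ = 2  ✗
l₃∈[|l₁−l₂|,l₁+l₂]=[2,4], have l₃=2
Σlᵢ = 6 ⇒ even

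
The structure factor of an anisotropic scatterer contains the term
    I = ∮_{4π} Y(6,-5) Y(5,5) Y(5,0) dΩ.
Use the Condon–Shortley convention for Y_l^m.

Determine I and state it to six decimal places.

Rules hold: Σm=0, L=16 even, 1≤5≤11.
N = 13·11·11 = 1573
Δ = 6!·6!·4!/17! = 1/28588560
Racah Σ t=1..5: t=1:−1/345600 t=2:+1/13824 t=3:−1/5184 t=4:+1/13824 t=5:−1/345600 = -7/129600
⇒ 3j(6 5 5; 0 0 0)² = 80/7293, sgn +1
Racah Σ t=6..6: t=6:+1/2073600 = 1/2073600
⇒ 3j(6 5 5; -5 5 0)² = 15/884, sgn -1
4πI² = N·(3j₀)²·(3jₘ)² = 1100/3757
I = -1·√(0.292787/4π) = -0.15264086

-0.152641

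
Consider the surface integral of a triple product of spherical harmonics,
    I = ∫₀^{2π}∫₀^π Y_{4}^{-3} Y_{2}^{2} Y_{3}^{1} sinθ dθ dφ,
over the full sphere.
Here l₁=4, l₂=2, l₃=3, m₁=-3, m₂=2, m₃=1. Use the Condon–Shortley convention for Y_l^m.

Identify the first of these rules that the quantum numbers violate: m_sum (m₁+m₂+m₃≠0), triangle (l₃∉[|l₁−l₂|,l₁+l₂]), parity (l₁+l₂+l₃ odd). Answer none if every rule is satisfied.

parity

Σmᵢ = 0  ✓
l₃∈[|l₁−l₂|,l₁+l₂]=[2,6], have l₃=3  ✓
Σlᵢ = 9 ⇒ odd  ✗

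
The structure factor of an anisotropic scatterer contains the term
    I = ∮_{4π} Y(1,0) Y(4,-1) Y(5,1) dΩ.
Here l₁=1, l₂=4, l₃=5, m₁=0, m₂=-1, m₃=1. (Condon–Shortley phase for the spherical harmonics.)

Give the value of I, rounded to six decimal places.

-0.240571

Rules hold: Σm=0, L=10 even, 3≤5≤5.
N = 3·9·11 = 297
Δ = 0!·2!·8!/11! = 1/495
Racah Σ t=0..0: t=0:+1/576 = 1/576
⇒ 3j(1 4 5; 0 0 0)² = 5/99, sgn -1
Racah Σ t=0..0: t=0:+1/720 = 1/720
⇒ 3j(1 4 5; 0 -1 1)² = 8/165, sgn +1
4πI² = N·(3j₀)²·(3jₘ)² = 8/11
I = -1·√(0.727273/4π) = -0.24057125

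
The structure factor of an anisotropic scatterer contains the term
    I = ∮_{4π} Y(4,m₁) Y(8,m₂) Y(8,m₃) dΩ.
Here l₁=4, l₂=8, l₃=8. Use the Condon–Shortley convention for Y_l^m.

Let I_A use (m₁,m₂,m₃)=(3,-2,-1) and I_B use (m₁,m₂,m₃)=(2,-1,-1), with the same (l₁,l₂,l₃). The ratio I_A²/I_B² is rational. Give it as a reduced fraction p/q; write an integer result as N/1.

Same 4,8,8: normalisation and zero-m 3j drop out of the ratio.
A: Δ: 4! 4! 12! / 21! → 1/185175900; sum: t=0:+1/74649600 t=1:−1/87091200 = 1/522547200; 3j²(4 8 8; 3 -2 -1) = Δ·Π!·Σ² = 2/4199  (sign -1)
B: Δ: 4! 4! 12! / 21! → 1/185175900; sum: t=0:+1/58060800 t=1:−1/18662400 t=2:+1/58060800 = -1/52254720; 3j²(4 8 8; 2 -1 -1) = Δ·Π!·Σ² = 40/4199  (sign +1)
I_A²/I_B² = (2/4199)/(40/4199) = 1/20

1/20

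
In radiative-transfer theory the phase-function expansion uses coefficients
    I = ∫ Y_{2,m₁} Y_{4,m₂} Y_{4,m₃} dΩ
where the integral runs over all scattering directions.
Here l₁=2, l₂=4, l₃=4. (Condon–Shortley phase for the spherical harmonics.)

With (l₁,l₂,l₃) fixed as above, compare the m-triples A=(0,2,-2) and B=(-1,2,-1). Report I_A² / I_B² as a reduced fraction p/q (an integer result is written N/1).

64/243

Same 2,4,4: normalisation and zero-m 3j drop out of the ratio.
A: Δ: 2! 2! 6! / 11! → 1/13860; sum: t=0:+1/2880 t=1:−1/120 t=2:+1/192 = -1/360; 3j²(2 4 4; 0 2 -2) = Δ·Π!·Σ² = 16/3465  (sign -1)
B: Δ: 2! 2! 6! / 11! → 1/13860; sum: t=1:−1/240 t=2:+1/96 = 1/160; 3j²(2 4 4; -1 2 -1) = Δ·Π!·Σ² = 27/1540  (sign -1)
I_A²/I_B² = (16/3465)/(27/1540) = 64/243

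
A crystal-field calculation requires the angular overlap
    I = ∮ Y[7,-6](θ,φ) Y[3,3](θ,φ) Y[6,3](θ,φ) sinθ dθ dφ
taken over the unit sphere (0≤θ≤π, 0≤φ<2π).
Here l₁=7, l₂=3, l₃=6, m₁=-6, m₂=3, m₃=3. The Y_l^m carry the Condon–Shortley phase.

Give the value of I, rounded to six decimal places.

-0.153803

Rules hold: Σm=0, L=16 even, 4≤6≤10.
N = 15·7·13 = 1365
Δ = 4!·10!·2!/17! = 1/2042040
Racah Σ t=1..3: t=1:−1/207360 t=2:+1/57600 t=3:−1/207360 = 1/129600
⇒ 3j(7 3 6; 0 0 0)² = 168/12155, sgn +1
Racah Σ t=4..4: t=4:+1/17418240 = 1/17418240
⇒ 3j(7 3 6; -6 3 3)² = 15/952, sgn -1
4πI² = N·(3j₀)²·(3jₘ)² = 945/3179
I = -1·√(0.297263/4π) = -0.15380332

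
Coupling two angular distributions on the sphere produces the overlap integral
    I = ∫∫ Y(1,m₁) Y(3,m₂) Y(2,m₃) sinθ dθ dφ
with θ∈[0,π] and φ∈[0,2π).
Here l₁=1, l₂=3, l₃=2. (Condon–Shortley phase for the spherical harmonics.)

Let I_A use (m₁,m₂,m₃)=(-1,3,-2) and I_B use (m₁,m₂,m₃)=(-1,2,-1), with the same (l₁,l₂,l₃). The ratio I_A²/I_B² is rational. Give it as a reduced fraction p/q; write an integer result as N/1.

Shared (l₁,l₂,l₃)=(1,3,2): N and (l;000)² cancel in I_A²/I_B².
A: Δ = 2!·0!·4!/7! = 1/105; Racah Σ t=2..2: t=2:+1/48 = 1/48; ⇒ 3j(1 3 2; -1 3 -2)² = 1/7, sgn +1
B: Δ = 2!·0!·4!/7! = 1/105; Racah Σ t=2..2: t=2:+1/12 = 1/12; ⇒ 3j(1 3 2; -1 2 -1)² = 2/21, sgn -1
I_A²/I_B² = (1/7)/(2/21) = 3/2

3/2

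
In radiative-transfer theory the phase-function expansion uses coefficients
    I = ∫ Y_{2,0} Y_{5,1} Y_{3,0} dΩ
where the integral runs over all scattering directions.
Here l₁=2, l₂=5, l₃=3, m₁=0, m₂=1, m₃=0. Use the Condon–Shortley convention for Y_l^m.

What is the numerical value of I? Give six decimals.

m-sum = 0 + 1 + 0 = 1 ≠ 0 ⇒ I = 0

0.000000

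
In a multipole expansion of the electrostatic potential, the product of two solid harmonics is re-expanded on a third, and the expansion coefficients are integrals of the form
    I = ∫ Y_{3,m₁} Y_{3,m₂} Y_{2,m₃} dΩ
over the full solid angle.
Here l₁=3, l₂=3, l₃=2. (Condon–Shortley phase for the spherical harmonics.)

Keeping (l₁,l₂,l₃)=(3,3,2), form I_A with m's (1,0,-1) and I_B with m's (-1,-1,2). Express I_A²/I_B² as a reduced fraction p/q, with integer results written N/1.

l's match ⇒ only the (l;m) 3-j factors differ between A and B.
A: triangle coeff Δ(3,3,2) = 1/3780; Σ_t [1,2]: t=1:−1/12 t=2:+1/8 = 1/24; (3j)²=1/210 [(3 3 2; 1 0 -1)], sign=-1
B: triangle coeff Δ(3,3,2) = 1/3780; Σ_t [2,2]: t=2:+1/16 = 1/16; (3j)²=2/35 [(3 3 2; -1 -1 2)], sign=+1
I_A²/I_B² = (1/210)/(2/35) = 1/12

1/12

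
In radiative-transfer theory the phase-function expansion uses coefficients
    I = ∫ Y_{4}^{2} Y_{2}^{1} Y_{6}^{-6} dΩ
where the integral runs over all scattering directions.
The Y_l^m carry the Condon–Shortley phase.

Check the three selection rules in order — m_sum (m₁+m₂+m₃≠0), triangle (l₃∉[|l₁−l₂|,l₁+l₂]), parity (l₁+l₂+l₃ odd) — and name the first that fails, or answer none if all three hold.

Σmᵢ = -3  ✗
l₃∈[|l₁−l₂|,l₁+l₂]=[2,6], have l₃=6
Σlᵢ = 12 ⇒ even

m_sum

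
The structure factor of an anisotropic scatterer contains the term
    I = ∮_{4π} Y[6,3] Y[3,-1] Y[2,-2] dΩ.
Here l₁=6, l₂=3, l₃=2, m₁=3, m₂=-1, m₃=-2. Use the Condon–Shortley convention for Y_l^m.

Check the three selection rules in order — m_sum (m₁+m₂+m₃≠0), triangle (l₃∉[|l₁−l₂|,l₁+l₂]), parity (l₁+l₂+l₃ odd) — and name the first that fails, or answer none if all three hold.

m₁+m₂+m₃ = 3 − 1 − 2 = 0  ✓
triangle: |6−3|=3 ≤ l₃=2 ≤ 6+3=9  ✗
parity: l₁+l₂+l₃ = 11 is odd

triangle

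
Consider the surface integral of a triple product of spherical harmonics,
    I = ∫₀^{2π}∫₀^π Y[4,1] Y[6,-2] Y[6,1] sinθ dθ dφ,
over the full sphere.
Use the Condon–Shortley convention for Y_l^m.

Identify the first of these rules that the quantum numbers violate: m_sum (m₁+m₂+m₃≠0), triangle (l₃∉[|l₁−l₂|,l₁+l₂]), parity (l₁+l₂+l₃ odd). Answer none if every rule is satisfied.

none

m₁+m₂+m₃ = 1 − 2 + 1 = 0  ✓
triangle: |4−6|=2 ≤ l₃=6 ≤ 4+6=10  ✓
parity: l₁+l₂+l₃ = 16 is even  ✓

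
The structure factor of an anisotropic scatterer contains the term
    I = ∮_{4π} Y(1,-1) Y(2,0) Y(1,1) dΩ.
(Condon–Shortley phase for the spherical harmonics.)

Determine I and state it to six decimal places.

m-sum 0 ✓  L=4 even ✓  1≤1≤3 ✓
Π(2lᵢ+1) = 3×5×3 = 45
triangle coeff Δ(1,2,1) = 1/30
Σ_t [1,1]: t=1:−1/1 = -1/1
(3j)²=2/15 [(1 2 1; 0 0 0)], sign=+1
Σ_t [2,2]: t=2:+1/4 = 1/4
(3j)²=1/30 [(1 2 1; -1 0 1)], sign=+1
⇒ 4πI² = 1/5
I = (+1)√(1/5/(4π)) = 0.12615663

0.126157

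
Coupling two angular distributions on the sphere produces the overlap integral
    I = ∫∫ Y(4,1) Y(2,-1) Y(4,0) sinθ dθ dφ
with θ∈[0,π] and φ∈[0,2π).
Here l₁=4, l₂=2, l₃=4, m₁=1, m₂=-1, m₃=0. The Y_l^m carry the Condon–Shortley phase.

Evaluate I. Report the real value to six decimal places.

Rules hold: Σm=0, L=10 even, 2≤4≤6.
N = 9·5·9 = 405
Δ = 2!·6!·2!/11! = 1/13860
Racah Σ t=0..2: t=0:+1/192 t=1:−1/36 t=2:+1/192 = -5/288
⇒ 3j(4 2 4; 0 0 0)² = 20/693, sgn -1
Racah Σ t=0..1: t=0:+1/72 t=1:−1/96 = 1/288
⇒ 3j(4 2 4; 1 -1 0)² = 1/462, sgn +1
4πI² = N·(3j₀)²·(3jₘ)² = 150/5929
I = -1·√(0.0252994/4π) = -0.04486937

-0.044869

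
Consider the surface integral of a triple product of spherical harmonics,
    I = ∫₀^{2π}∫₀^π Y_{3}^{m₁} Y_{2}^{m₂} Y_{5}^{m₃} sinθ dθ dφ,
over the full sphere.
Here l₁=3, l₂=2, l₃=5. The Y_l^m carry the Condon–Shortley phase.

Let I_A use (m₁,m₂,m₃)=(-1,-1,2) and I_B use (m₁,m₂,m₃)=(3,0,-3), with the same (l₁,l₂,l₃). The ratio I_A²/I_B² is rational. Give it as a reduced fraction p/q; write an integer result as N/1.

15/4

Shared (l₁,l₂,l₃)=(3,2,5): N and (l;000)² cancel in I_A²/I_B².
A: Δ = 0!·6!·4!/11! = 1/2310; Racah Σ t=0..0: t=0:+1/288 = 1/288; ⇒ 3j(3 2 5; -1 -1 2)² = 1/22, sgn -1
B: Δ = 0!·6!·4!/11! = 1/2310; Racah Σ t=0..0: t=0:+1/2880 = 1/2880; ⇒ 3j(3 2 5; 3 0 -3)² = 2/165, sgn +1
I_A²/I_B² = (1/22)/(2/165) = 15/4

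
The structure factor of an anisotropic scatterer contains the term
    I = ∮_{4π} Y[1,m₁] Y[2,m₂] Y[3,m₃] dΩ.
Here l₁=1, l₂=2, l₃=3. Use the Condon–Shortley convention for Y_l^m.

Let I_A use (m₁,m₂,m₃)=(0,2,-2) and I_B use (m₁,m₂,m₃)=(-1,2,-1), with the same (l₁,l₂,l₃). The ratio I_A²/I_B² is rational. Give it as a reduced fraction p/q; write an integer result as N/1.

5/1

Shared (l₁,l₂,l₃)=(1,2,3): N and (l;000)² cancel in I_A²/I_B².
A: Δ = 0!·2!·4!/7! = 1/105; Racah Σ t=0..0: t=0:+1/24 = 1/24; ⇒ 3j(1 2 3; 0 2 -2)² = 1/21, sgn -1
B: Δ = 0!·2!·4!/7! = 1/105; Racah Σ t=0..0: t=0:+1/48 = 1/48; ⇒ 3j(1 2 3; -1 2 -1)² = 1/105, sgn +1
I_A²/I_B² = (1/21)/(1/105) = 5/1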